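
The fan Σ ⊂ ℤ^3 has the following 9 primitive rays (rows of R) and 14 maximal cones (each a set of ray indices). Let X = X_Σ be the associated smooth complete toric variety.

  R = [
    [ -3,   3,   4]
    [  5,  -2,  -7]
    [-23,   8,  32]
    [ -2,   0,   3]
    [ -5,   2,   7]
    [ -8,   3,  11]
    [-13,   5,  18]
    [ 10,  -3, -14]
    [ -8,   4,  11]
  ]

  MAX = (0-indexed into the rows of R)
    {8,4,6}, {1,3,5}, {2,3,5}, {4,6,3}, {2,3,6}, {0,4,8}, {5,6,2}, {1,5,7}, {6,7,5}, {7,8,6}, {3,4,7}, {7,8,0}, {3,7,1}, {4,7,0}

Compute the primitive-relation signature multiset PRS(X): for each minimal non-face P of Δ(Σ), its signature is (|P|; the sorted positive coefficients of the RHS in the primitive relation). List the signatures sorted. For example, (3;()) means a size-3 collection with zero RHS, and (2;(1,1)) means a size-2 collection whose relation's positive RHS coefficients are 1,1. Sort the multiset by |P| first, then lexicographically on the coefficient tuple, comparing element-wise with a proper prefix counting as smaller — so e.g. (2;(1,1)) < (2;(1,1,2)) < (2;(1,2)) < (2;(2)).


Δ(Σ) — 9 vertices, 20 min non-faces:

  • {1,4}:  v_{1} + v_{4} = 0  ⟹  sig = (2;())
  • {1,6}:  v_{1} + v_{6} = v_{5}  ⟹  sig = (2;(1))
  • {2,7}:  v_{2} + v_{7} = v_{6}  ⟹  sig = (2;(1))
  • {4,5}:  v_{4} + v_{5} = v_{6}  ⟹  sig = (2;(1))
  • {0,1}:  v_{0} + v_{1} = v_{7} + v_{8}  ⟹  sig = (2;(1,1))
  • {1,8}:  v_{1} + v_{8} = v_{6} + v_{7}  ⟹  sig = (2;(1,1))
  • {0,2}:  v_{0} + v_{2} = v_{4} + v_{6} + v_{8}  ⟹  sig = (2;(1,1,1))
  • {0,5}:  v_{0} + v_{5} = v_{6} + v_{7} + v_{8}  ⟹  sig = (2;(1,1,1))
  • {1,2}:  v_{1} + v_{2} = v_{3} + 2·v_{5}  ⟹  sig = (2;(1,2))
  • {2,4}:  v_{2} + v_{4} = v_{3} + 2·v_{6}  ⟹  sig = (2;(1,2))
  • {2,8}:  v_{2} + v_{8} = v_{4} + 2·v_{6}  ⟹  sig = (2;(1,2))
  • {5,8}:  v_{5} + v_{8} = 2·v_{6} + v_{7}  ⟹  sig = (2;(1,2))
  • {0,3}:  v_{0} + v_{3} = 3·v_{4} + v_{7}  ⟹  sig = (2;(1,3))
  • {0,6}:  v_{0} + v_{6} = 2·v_{8}  ⟹  sig = (2;(2))
  • {3,8}:  v_{3} + v_{8} = 2·v_{4}  ⟹  sig = (2;(2))
  • {3,5,7}:  v_{3} + v_{5} + v_{7} = 0  ⟹  sig = (3;())
  • {3,5,6}:  v_{3} + v_{5} + v_{6} = v_{2}  ⟹  sig = (3;(1))
  • {3,6,7}:  v_{3} + v_{6} + v_{7} = v_{4}  ⟹  sig = (3;(1))
  • {4,6,7}:  v_{4} + v_{6} + v_{7} = v_{8}  ⟹  sig = (3;(1))
  • {4,7,8}:  v_{4} + v_{7} + v_{8} = v_{0}  ⟹  sig = (3;(1))

Hence PRS(X_Σ) =
    (2;())
    (2;(1))
    (2;(1))
    (2;(1))
    (2;(1,1))
    (2;(1,1))
    (2;(1,1,1))
    (2;(1,1,1))
    (2;(1,2))
    (2;(1,2))
    (2;(1,2))
    (2;(1,2))
    (2;(1,3))
    (2;(2))
    (2;(2))
    (3;())
    (3;(1))
    (3;(1))
    (3;(1))
    (3;(1))


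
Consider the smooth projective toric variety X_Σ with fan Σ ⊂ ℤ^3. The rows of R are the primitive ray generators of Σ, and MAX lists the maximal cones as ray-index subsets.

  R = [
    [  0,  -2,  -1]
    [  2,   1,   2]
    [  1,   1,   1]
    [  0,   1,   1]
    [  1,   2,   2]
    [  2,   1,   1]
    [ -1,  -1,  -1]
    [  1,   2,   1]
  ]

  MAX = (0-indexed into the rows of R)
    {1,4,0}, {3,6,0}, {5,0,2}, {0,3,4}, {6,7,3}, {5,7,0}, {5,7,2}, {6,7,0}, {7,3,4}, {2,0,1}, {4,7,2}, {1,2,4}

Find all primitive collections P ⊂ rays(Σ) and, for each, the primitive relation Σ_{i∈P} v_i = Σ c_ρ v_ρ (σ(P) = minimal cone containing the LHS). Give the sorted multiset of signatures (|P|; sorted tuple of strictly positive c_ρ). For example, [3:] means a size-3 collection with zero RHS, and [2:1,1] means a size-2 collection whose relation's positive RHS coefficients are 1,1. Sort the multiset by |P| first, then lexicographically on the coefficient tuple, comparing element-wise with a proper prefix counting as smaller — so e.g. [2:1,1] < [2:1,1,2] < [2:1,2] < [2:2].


Σ has 14 primitive collections:

  P={2,6}:  v_{2} + v_{6} = 0  ⟹  sig = [2:]
  P={2,3}:  v_{2} + v_{3} = v_{4}  ⟹  sig = [2:1]
  P={4,6}:  v_{4} + v_{6} = v_{3}  ⟹  sig = [2:1]
  P={1,6}:  v_{1} + v_{6} = v_{0} + v_{4}  ⟹  sig = [2:1,1]
  P={5,6}:  v_{5} + v_{6} = v_{0} + v_{7}  ⟹  sig = [2:1,1]
  P={1,3}:  v_{1} + v_{3} = v_{0} + 2·v_{4}  ⟹  sig = [2:1,2]
  P={1,5}:  v_{1} + v_{5} = v_{0} + 4·v_{2}  ⟹  sig = [2:1,4]
  P={3,5}:  v_{3} + v_{5} = 2·v_{2}  ⟹  sig = [2:2]
  P={1,7}:  v_{1} + v_{7} = 3·v_{2}  ⟹  sig = [2:3]
  P={4,5}:  v_{4} + v_{5} = 3·v_{2}  ⟹  sig = [2:3]
  P={0,2,4}:  v_{0} + v_{2} + v_{4} = v_{1}  ⟹  sig = [3:1]
  P={0,2,7}:  v_{0} + v_{2} + v_{7} = v_{5}  ⟹  sig = [3:1]
  P={0,3,7}:  v_{0} + v_{3} + v_{7} = v_{2}  ⟹  sig = [3:1]
  P={0,4,7}:  v_{0} + v_{4} + v_{7} = 2·v_{2}  ⟹  sig = [3:2]

Hence PRS(X_Σ) =
    [2:]
    [2:1]
    [2:1]
    [2:1,1]
    [2:1,1]
    [2:1,2]
    [2:1,4]
    [2:2]
    [2:3]
    [2:3]
    [3:1]
    [3:1]
    [3:1]
    [3:2]


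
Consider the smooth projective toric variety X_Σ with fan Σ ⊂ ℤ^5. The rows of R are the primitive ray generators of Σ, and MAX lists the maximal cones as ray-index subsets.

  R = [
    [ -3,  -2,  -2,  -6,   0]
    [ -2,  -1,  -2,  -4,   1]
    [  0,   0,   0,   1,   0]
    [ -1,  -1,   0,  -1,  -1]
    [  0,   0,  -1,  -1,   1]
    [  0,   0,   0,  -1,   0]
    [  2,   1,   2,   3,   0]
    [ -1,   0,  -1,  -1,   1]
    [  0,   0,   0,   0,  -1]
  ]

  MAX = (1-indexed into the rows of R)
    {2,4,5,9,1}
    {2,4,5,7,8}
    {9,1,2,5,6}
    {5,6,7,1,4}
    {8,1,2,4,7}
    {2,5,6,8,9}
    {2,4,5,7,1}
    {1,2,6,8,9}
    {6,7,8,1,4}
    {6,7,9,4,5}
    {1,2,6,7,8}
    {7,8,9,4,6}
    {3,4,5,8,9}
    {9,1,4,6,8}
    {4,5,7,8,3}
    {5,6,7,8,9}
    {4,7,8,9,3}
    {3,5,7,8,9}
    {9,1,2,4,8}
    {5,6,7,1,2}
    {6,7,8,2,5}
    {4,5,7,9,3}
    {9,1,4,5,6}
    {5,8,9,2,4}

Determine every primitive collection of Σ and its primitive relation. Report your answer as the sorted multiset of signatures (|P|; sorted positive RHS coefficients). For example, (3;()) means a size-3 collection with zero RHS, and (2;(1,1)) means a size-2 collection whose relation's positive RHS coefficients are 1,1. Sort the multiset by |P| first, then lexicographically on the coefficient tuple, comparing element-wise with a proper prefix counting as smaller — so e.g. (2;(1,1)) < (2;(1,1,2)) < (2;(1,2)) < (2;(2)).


Σ has 9 primitive collections:

  • {3,6}:  v_{3} + v_{6} = 0 — sig = (2;())
  • {1,3}:  v_{1} + v_{3} = v_{2} + v_{4} — sig = (2;(1,1))
  • {2,3}:  v_{2} + v_{3} = v_{4} + v_{5} + v_{8} — sig = (2;(1,1,1))
  • {2,4,6}:  v_{2} + v_{4} + v_{6} = v_{1} — sig = (3;(1))
  • {2,7,9}:  v_{2} + v_{7} + v_{9} = v_{6} — sig = (3;(1))
  • {1,7,9}:  v_{1} + v_{7} + v_{9} = v_{4} + 2·v_{6} — sig = (3;(1,2))
  • {1,5,8}:  v_{1} + v_{5} + v_{8} = 2·v_{2} — sig = (3;(2))
  • {4,5,6,8}:  v_{4} + v_{5} + v_{6} + v_{8} = v_{2} — sig = (4;(1))
  • {4,5,7,8,9}:  v_{4} + v_{5} + v_{7} + v_{8} + v_{9} = 0 — sig = (5;())

Signatures (|P|; sorted positive RHS coefficients), sorted:
[(2;()), (2;(1,1)), (2;(1,1,1)), (3;(1)), (3;(1)), (3;(1,2)), (3;(2)), (4;(1)), (5;())]


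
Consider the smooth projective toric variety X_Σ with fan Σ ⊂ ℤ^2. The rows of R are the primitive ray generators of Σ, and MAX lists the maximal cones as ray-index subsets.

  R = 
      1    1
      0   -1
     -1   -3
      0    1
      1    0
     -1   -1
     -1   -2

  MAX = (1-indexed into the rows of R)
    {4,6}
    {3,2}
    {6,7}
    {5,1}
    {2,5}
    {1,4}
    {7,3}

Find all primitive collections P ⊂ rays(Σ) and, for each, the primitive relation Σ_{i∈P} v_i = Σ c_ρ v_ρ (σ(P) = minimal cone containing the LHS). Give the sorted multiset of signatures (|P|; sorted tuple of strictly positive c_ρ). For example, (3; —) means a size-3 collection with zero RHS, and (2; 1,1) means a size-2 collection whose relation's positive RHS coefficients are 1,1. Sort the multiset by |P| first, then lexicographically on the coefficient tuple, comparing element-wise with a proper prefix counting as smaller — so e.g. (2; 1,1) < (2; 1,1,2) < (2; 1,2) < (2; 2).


Δ(Σ) — 7 vertices, 14 min non-faces:

  P = {1,6}:  v_{1} + v_{6} = 0  →  sig = (2; —)
  P = {2,4}:  v_{2} + v_{4} = 0  →  sig = (2; —)
  P = {1,2}:  v_{1} + v_{2} = v_{5}  →  sig = (2; 1)
  P = {1,7}:  v_{1} + v_{7} = v_{2}  →  sig = (2; 1)
  P = {2,6}:  v_{2} + v_{6} = v_{7}  →  sig = (2; 1)
  P = {2,7}:  v_{2} + v_{7} = v_{3}  →  sig = (2; 1)
  P = {3,4}:  v_{3} + v_{4} = v_{7}  →  sig = (2; 1)
  P = {4,5}:  v_{4} + v_{5} = v_{1}  →  sig = (2; 1)
  P = {4,7}:  v_{4} + v_{7} = v_{6}  →  sig = (2; 1)
  P = {5,6}:  v_{5} + v_{6} = v_{2}  →  sig = (2; 1)
  P = {1,3}:  v_{1} + v_{3} = 2·v_{2}  →  sig = (2; 2)
  P = {3,6}:  v_{3} + v_{6} = 2·v_{7}  →  sig = (2; 2)
  P = {5,7}:  v_{5} + v_{7} = 2·v_{2}  →  sig = (2; 2)
  P = {3,5}:  v_{3} + v_{5} = 3·v_{2}  →  sig = (2; 3)

Signatures (|P|; sorted positive RHS coefficients), sorted:
    |P|=2: 14 collections, coeffs (), (), (1), (1), (1), (1), (1), (1), (1), (1), (2), (2), (2), (3)


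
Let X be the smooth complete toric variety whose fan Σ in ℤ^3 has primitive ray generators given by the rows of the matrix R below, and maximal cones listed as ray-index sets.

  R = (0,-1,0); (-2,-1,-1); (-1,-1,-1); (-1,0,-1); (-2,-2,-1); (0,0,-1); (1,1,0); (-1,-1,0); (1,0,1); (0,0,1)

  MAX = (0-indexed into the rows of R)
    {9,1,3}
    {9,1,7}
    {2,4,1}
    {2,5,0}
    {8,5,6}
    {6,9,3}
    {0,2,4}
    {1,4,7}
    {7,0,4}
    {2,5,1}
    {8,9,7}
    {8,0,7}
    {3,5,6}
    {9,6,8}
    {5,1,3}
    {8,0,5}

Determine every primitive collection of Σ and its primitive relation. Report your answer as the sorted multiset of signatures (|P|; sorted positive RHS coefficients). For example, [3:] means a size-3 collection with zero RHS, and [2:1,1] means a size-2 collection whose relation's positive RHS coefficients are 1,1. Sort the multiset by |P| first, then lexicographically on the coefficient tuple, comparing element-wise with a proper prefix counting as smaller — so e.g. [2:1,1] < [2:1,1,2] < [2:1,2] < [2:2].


21 minimal non-faces of Δ(Σ) (on 10 rays):

  P={3,8}:  v_{3} + v_{8} = 0  →  sig = [2:]
  P={5,9}:  v_{5} + v_{9} = 0  →  sig = [2:]
  P={6,7}:  v_{6} + v_{7} = 0  →  sig = [2:]
  P={0,1}:  v_{0} + v_{1} = v_{4}  →  sig = [2:1]
  P={0,3}:  v_{0} + v_{3} = v_{2}  →  sig = [2:1]
  P={1,6}:  v_{1} + v_{6} = v_{3}  →  sig = [2:1]
  P={1,8}:  v_{1} + v_{8} = v_{7}  →  sig = [2:1]
  P={2,6}:  v_{2} + v_{6} = v_{5}  →  sig = [2:1]
  P={2,7}:  v_{2} + v_{7} = v_{4}  →  sig = [2:1]
  P={2,8}:  v_{2} + v_{8} = v_{0}  →  sig = [2:1]
  P={2,9}:  v_{2} + v_{9} = v_{7}  →  sig = [2:1]
  P={3,7}:  v_{3} + v_{7} = v_{1}  →  sig = [2:1]
  P={4,6}:  v_{4} + v_{6} = v_{2}  →  sig = [2:1]
  P={5,7}:  v_{5} + v_{7} = v_{2}  →  sig = [2:1]
  P={0,6}:  v_{0} + v_{6} = v_{5} + v_{8}  →  sig = [2:1,1]
  P={0,9}:  v_{0} + v_{9} = v_{7} + v_{8}  →  sig = [2:1,1]
  P={2,3}:  v_{2} + v_{3} = v_{1} + v_{5}  →  sig = [2:1,1]
  P={3,4}:  v_{3} + v_{4} = v_{1} + v_{2}  →  sig = [2:1,1]
  P={4,8}:  v_{4} + v_{8} = v_{0} + v_{7}  →  sig = [2:1,1]
  P={4,5}:  v_{4} + v_{5} = 2·v_{2}  →  sig = [2:2]
  P={4,9}:  v_{4} + v_{9} = 2·v_{7}  →  sig = [2:2]

Hence PRS(X_Σ) =
[[2:], [2:], [2:], [2:1], [2:1], [2:1], [2:1], [2:1], [2:1], [2:1], [2:1], [2:1], [2:1], [2:1], [2:1,1], [2:1,1], [2:1,1], [2:1,1], [2:1,1], [2:2], [2:2]]


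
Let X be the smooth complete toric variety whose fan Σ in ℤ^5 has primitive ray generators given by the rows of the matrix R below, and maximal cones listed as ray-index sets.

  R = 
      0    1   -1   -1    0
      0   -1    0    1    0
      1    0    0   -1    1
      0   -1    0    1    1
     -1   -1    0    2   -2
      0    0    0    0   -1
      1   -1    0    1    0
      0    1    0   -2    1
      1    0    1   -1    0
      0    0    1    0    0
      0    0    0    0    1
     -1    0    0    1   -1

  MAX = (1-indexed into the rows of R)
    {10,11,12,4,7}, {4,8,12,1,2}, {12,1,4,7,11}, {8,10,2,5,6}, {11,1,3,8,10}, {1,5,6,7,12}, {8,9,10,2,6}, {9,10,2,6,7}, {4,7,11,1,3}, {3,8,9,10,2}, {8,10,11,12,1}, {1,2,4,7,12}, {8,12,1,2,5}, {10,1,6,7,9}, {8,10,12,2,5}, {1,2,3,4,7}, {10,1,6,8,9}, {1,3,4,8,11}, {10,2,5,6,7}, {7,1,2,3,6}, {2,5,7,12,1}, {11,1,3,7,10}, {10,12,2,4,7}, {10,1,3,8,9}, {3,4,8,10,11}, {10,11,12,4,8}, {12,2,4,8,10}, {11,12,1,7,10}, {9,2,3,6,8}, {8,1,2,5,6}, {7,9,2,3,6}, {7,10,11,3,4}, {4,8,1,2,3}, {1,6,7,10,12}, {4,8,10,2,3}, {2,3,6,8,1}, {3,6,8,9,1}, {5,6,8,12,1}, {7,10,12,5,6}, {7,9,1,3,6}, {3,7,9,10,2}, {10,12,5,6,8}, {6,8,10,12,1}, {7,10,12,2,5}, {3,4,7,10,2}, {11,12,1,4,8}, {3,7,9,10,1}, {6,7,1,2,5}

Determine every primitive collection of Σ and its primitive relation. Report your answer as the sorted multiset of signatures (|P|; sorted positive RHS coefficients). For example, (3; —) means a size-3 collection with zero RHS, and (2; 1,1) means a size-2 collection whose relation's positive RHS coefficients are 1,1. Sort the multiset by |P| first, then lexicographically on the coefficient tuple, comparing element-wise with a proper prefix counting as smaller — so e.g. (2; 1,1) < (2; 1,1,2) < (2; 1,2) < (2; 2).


18 minimal non-faces of Δ(Σ) (on 12 rays):

  • {3,12}:  v_{3} + v_{12} = 0  so sig = (2; —)
  • {6,11}:  v_{6} + v_{11} = 0  so sig = (2; —)
  • {2,11}:  v_{2} + v_{11} = v_{4}  so sig = (2; 1)
  • {4,6}:  v_{4} + v_{6} = v_{2}  so sig = (2; 1)
  • {7,8}:  v_{7} + v_{8} = v_{3}  so sig = (2; 1)
  • {3,5}:  v_{3} + v_{5} = v_{2} + v_{6}  so sig = (2; 1,1)
  • {5,11}:  v_{5} + v_{11} = v_{2} + v_{12}  so sig = (2; 1,1)
  • {9,11}:  v_{9} + v_{11} = v_{3} + v_{10}  so sig = (2; 1,1)
  • {9,12}:  v_{9} + v_{12} = v_{6} + v_{10}  so sig = (2; 1,1)
  • {4,9}:  v_{4} + v_{9} = v_{2} + v_{3} + v_{10}  so sig = (2; 1,1,1)
  • {5,9}:  v_{5} + v_{9} = v_{2} + 2·v_{6} + v_{10}  so sig = (2; 1,1,2)
  • {4,5}:  v_{4} + v_{5} = 2·v_{2} + v_{12}  so sig = (2; 1,2)
  • {1,2,10}:  v_{1} + v_{2} + v_{10} = 0  so sig = (3; —)
  • {1,4,10}:  v_{1} + v_{4} + v_{10} = v_{11}  so sig = (3; 1)
  • {2,6,12}:  v_{2} + v_{6} + v_{12} = v_{5}  so sig = (3; 1)
  • {3,6,10}:  v_{3} + v_{6} + v_{10} = v_{9}  so sig = (3; 1)
  • {1,2,9}:  v_{1} + v_{2} + v_{9} = v_{3} + v_{6}  so sig = (3; 1,1)
  • {1,5,10}:  v_{1} + v_{5} + v_{10} = v_{6} + v_{12}  so sig = (3; 1,1)

so the primitive-relation signature multiset is
{ (2; —) ×2,  (2; 1) ×3,  (2; 1,1) ×4,  (2; 1,1,1),  (2; 1,1,2),  (2; 1,2),  (3; —),  (3; 1) ×3,  (3; 1,1) ×2 }


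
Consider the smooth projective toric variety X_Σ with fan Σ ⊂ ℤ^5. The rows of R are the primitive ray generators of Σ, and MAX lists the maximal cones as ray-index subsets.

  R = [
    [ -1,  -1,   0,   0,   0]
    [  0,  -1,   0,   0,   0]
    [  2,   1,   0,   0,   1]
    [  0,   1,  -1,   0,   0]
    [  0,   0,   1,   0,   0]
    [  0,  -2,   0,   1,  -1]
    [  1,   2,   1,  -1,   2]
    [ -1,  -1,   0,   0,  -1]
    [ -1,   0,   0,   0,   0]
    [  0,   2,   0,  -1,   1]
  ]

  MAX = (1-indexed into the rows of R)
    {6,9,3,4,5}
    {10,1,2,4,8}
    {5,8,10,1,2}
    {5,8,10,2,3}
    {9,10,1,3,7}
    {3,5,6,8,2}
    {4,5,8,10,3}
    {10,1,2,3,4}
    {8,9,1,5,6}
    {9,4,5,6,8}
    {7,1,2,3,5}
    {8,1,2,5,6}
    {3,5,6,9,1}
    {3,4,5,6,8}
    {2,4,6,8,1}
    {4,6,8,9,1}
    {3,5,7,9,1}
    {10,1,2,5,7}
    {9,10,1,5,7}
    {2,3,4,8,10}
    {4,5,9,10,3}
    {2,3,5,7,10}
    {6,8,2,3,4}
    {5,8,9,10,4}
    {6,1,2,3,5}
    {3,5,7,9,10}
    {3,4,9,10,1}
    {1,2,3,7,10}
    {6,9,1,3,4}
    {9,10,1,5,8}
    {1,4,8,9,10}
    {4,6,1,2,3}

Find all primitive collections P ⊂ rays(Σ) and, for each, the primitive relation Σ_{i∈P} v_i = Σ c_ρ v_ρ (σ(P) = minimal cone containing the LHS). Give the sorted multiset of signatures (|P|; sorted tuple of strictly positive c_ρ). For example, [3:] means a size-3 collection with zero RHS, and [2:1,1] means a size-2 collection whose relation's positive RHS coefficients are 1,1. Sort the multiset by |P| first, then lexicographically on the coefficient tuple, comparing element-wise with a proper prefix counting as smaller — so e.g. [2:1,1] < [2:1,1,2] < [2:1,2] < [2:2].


Σ has 10 primitive collections:

  {6,10}:  v_{6} + v_{10} = 0  ⇒ sig = [2:]
  {2,9}:  v_{2} + v_{9} = v_{1}  ⇒ sig = [2:1]
  {4,7}:  v_{4} + v_{7} = v_{3} + v_{9} + v_{10}  ⇒ sig = [2:1,1,1]
  {6,7}:  v_{6} + v_{7} = v_{1} + v_{3} + v_{5}  ⇒ sig = [2:1,1,1]
  {7,8}:  v_{7} + v_{8} = v_{2} + v_{5} + v_{10}  ⇒ sig = [2:1,1,1]
  {2,4,5}:  v_{2} + v_{4} + v_{5} = 0  ⇒ sig = [3:]
  {3,8,9}:  v_{3} + v_{8} + v_{9} = 0  ⇒ sig = [3:]
  {1,3,8}:  v_{1} + v_{3} + v_{8} = v_{2}  ⇒ sig = [3:1]
  {1,4,5}:  v_{1} + v_{4} + v_{5} = v_{9}  ⇒ sig = [3:1]
  {1,3,5,10}:  v_{1} + v_{3} + v_{5} + v_{10} = v_{7}  ⇒ sig = [4:1]

Sorted signature multiset PRS(X):
    [2:]
    [2:1]
    [2:1,1,1]
    [2:1,1,1]
    [2:1,1,1]
    [3:]
    [3:]
    [3:1]
    [3:1]
    [4:1]


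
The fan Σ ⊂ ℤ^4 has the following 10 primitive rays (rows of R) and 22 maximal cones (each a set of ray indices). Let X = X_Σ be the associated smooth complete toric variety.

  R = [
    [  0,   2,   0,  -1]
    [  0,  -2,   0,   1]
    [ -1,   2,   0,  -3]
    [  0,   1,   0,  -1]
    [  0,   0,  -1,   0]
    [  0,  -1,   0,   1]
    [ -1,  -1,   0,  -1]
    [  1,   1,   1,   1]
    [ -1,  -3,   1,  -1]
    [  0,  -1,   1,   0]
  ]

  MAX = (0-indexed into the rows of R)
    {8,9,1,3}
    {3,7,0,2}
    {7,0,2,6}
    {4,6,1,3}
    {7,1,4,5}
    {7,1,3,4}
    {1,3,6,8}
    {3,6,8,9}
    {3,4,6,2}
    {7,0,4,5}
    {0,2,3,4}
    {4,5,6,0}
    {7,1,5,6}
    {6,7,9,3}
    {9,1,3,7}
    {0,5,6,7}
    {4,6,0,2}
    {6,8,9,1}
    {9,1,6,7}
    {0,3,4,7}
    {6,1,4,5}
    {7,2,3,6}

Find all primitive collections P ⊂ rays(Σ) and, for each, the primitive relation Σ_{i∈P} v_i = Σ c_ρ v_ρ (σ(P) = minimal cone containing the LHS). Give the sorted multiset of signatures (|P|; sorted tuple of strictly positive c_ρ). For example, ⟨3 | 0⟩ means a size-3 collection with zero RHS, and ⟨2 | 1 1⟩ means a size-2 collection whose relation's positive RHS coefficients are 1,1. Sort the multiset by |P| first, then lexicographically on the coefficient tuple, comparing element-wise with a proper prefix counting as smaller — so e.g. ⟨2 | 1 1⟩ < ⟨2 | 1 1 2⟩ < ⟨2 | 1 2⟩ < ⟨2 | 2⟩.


18 collections generate NE(X_Σ); each relation:

  • {0,1}:  v_{0} + v_{1} = 0  ⟹  sig = ⟨2 | 0⟩
  • {3,5}:  v_{3} + v_{5} = 0  ⟹  sig = ⟨2 | 0⟩
  • {1,2}:  v_{1} + v_{2} = v_{3} + v_{6}  ⟹  sig = ⟨2 | 1 1⟩
  • {2,5}:  v_{2} + v_{5} = v_{0} + v_{6}  ⟹  sig = ⟨2 | 1 1⟩
  • {4,9}:  v_{4} + v_{9} = v_{1} + v_{3}  ⟹  sig = ⟨2 | 1 1⟩
  • {0,8}:  v_{0} + v_{8} = v_{3} + v_{6} + v_{9}  ⟹  sig = ⟨2 | 1 1 1⟩
  • {0,9}:  v_{0} + v_{9} = v_{3} + v_{6} + v_{7}  ⟹  sig = ⟨2 | 1 1 1⟩
  • {5,8}:  v_{5} + v_{8} = v_{1} + v_{6} + v_{9}  ⟹  sig = ⟨2 | 1 1 1⟩
  • {5,9}:  v_{5} + v_{9} = v_{1} + v_{6} + v_{7}  ⟹  sig = ⟨2 | 1 1 1⟩
  • {2,8}:  v_{2} + v_{8} = 2·v_{3} + 2·v_{6} + v_{9}  ⟹  sig = ⟨2 | 1 2 2⟩
  • {2,9}:  v_{2} + v_{9} = 2·v_{3} + 2·v_{6} + v_{7}  ⟹  sig = ⟨2 | 1 2 2⟩
  • {4,8}:  v_{4} + v_{8} = 2·v_{1} + 2·v_{3} + v_{6}  ⟹  sig = ⟨2 | 1 2 2⟩
  • {7,8}:  v_{7} + v_{8} = 2·v_{9}  ⟹  sig = ⟨2 | 2⟩
  • {4,6,7}:  v_{4} + v_{6} + v_{7} = 0  ⟹  sig = ⟨3 | 0⟩
  • {0,3,6}:  v_{0} + v_{3} + v_{6} = v_{2}  ⟹  sig = ⟨3 | 1⟩
  • {2,4,7}:  v_{2} + v_{4} + v_{7} = v_{0} + v_{3}  ⟹  sig = ⟨3 | 1 1⟩
  • {1,3,6,7}:  v_{1} + v_{3} + v_{6} + v_{7} = v_{9}  ⟹  sig = ⟨4 | 1⟩
  • {1,3,6,9}:  v_{1} + v_{3} + v_{6} + v_{9} = v_{8}  ⟹  sig = ⟨4 | 1⟩

Signatures (|P|; sorted positive RHS coefficients), sorted:
    |P|=2: 13 collections, coeffs (), (), (1,1), (1,1), (1,1), (1,1,1), (1,1,1), (1,1,1), (1,1,1), (1,2,2), (1,2,2), (1,2,2), (2)
    |P|=3: 3 collections, coeffs (), (1), (1,1)
    |P|=4: 2 collections, coeffs (1), (1)


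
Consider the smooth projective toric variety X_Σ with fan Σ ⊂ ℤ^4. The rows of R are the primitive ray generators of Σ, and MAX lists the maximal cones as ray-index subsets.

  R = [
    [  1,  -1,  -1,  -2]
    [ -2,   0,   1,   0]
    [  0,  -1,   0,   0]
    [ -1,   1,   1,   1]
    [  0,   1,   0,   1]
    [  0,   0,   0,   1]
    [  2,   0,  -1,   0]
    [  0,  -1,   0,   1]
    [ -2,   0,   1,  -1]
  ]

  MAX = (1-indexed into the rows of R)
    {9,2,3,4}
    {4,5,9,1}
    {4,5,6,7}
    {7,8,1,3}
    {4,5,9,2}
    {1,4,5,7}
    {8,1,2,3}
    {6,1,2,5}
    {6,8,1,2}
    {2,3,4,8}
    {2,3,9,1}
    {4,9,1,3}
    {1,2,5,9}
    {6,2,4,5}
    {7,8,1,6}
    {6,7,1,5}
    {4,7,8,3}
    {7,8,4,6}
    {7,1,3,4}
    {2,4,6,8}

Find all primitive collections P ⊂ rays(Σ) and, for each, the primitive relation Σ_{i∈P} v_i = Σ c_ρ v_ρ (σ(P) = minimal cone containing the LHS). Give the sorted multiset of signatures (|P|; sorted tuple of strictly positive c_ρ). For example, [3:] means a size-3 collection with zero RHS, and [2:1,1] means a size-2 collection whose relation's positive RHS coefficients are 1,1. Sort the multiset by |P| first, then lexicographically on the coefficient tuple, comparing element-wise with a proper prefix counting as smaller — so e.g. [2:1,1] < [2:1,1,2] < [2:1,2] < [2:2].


The 10 primitive collections of Σ (r=9, n=4):

  P = {2,7}:  v_{2} + v_{7} = 0  so sig = [2:]
  P = {3,5}:  v_{3} + v_{5} = v_{6}  so sig = [2:1]
  P = {3,6}:  v_{3} + v_{6} = v_{8}  so sig = [2:1]
  P = {6,9}:  v_{6} + v_{9} = v_{2}  so sig = [2:1]
  P = {7,9}:  v_{7} + v_{9} = v_{1} + v_{4}  so sig = [2:1,1]
  P = {8,9}:  v_{8} + v_{9} = v_{2} + v_{3}  so sig = [2:1,1]
  P = {5,8}:  v_{5} + v_{8} = 2·v_{6}  so sig = [2:2]
  P = {1,4,6}:  v_{1} + v_{4} + v_{6} = 0  so sig = [3:]
  P = {1,2,4}:  v_{1} + v_{2} + v_{4} = v_{9}  so sig = [3:1]
  P = {1,4,8}:  v_{1} + v_{4} + v_{8} = v_{3}  so sig = [3:1]

Sorted signature multiset PRS(X):
[[2:], [2:1], [2:1], [2:1], [2:1,1], [2:1,1], [2:2], [3:], [3:1], [3:1]]


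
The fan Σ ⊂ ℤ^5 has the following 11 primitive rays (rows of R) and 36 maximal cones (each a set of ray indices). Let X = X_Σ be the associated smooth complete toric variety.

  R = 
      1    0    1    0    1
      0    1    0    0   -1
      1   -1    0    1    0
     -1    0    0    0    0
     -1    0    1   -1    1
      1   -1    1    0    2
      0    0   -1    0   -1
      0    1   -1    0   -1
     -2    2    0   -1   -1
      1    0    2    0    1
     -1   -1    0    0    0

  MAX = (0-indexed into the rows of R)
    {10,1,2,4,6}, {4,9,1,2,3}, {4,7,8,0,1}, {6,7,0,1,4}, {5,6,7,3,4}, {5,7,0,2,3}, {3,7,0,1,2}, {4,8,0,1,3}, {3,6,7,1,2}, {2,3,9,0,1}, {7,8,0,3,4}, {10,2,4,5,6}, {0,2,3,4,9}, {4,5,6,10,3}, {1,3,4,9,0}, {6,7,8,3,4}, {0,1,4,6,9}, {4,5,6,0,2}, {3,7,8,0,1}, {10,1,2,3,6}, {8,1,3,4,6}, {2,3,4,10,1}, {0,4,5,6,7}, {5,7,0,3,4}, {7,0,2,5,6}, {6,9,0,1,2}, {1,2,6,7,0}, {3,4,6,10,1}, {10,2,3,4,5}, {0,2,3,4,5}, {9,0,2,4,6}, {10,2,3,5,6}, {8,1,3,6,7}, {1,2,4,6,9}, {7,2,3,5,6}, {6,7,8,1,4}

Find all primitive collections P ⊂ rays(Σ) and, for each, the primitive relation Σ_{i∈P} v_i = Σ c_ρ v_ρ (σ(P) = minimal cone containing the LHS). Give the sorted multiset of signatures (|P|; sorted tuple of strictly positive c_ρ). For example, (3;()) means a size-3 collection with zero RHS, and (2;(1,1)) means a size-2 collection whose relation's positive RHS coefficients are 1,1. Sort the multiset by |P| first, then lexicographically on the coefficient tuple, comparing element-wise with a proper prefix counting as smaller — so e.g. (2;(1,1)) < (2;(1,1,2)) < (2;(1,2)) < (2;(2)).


Minimal non-faces — 17 found among 11 rays, 36 max cones:

  P={1,5}:  v_{1} + v_{5} = v_{0}  ⟹  sig = (2;(1))
  P={0,10}:  v_{0} + v_{10} = v_{2} + v_{4}  ⟹  sig = (2;(1,1))
  P={2,8}:  v_{2} + v_{8} = v_{1} + v_{3}  ⟹  sig = (2;(1,1))
  P={7,9}:  v_{7} + v_{9} = v_{0} + v_{1}  ⟹  sig = (2;(1,1))
  P={7,10}:  v_{7} + v_{10} = v_{3} + v_{6}  ⟹  sig = (2;(1,1))
  P={5,8}:  v_{5} + v_{8} = v_{0} + v_{3} + v_{4} + v_{7}  ⟹  sig = (2;(1,1,1,1))
  P={8,9}:  v_{8} + v_{9} = v_{0} + 2·v_{1} + v_{3} + v_{4}  ⟹  sig = (2;(1,1,1,2))
  P={8,10}:  v_{8} + v_{10} = v_{1} + 2·v_{3} + v_{4} + v_{6}  ⟹  sig = (2;(1,1,1,2))
  P={5,9}:  v_{5} + v_{9} = 2·v_{0} + v_{2} + v_{4}  ⟹  sig = (2;(1,1,2))
  P={9,10}:  v_{9} + v_{10} = v_{1} + 2·v_{2} + 2·v_{4}  ⟹  sig = (2;(1,2,2))
  P={0,3,6}:  v_{0} + v_{3} + v_{6} = 0  ⟹  sig = (3;())
  P={2,4,7}:  v_{2} + v_{4} + v_{7} = 0  ⟹  sig = (3;())
  P={0,6,8}:  v_{0} + v_{6} + v_{8} = v_{1} + v_{4} + v_{7}  ⟹  sig = (3;(1,1,1))
  P={3,6,9}:  v_{3} + v_{6} + v_{9} = v_{1} + v_{2} + v_{4}  ⟹  sig = (3;(1,1,1))
  P={0,1,2,4}:  v_{0} + v_{1} + v_{2} + v_{4} = v_{9}  ⟹  sig = (4;(1))
  P={1,3,4,7}:  v_{1} + v_{3} + v_{4} + v_{7} = v_{8}  ⟹  sig = (4;(1))
  P={2,3,4,6}:  v_{2} + v_{3} + v_{4} + v_{6} = v_{10}  ⟹  sig = (4;(1))

Hence PRS(X_Σ) =
{ (2;(1)),  (2;(1,1)) ×4,  (2;(1,1,1,1)),  (2;(1,1,1,2)) ×2,  (2;(1,1,2)),  (2;(1,2,2)),  (3;()) ×2,  (3;(1,1,1)) ×2,  (4;(1)) ×3 }


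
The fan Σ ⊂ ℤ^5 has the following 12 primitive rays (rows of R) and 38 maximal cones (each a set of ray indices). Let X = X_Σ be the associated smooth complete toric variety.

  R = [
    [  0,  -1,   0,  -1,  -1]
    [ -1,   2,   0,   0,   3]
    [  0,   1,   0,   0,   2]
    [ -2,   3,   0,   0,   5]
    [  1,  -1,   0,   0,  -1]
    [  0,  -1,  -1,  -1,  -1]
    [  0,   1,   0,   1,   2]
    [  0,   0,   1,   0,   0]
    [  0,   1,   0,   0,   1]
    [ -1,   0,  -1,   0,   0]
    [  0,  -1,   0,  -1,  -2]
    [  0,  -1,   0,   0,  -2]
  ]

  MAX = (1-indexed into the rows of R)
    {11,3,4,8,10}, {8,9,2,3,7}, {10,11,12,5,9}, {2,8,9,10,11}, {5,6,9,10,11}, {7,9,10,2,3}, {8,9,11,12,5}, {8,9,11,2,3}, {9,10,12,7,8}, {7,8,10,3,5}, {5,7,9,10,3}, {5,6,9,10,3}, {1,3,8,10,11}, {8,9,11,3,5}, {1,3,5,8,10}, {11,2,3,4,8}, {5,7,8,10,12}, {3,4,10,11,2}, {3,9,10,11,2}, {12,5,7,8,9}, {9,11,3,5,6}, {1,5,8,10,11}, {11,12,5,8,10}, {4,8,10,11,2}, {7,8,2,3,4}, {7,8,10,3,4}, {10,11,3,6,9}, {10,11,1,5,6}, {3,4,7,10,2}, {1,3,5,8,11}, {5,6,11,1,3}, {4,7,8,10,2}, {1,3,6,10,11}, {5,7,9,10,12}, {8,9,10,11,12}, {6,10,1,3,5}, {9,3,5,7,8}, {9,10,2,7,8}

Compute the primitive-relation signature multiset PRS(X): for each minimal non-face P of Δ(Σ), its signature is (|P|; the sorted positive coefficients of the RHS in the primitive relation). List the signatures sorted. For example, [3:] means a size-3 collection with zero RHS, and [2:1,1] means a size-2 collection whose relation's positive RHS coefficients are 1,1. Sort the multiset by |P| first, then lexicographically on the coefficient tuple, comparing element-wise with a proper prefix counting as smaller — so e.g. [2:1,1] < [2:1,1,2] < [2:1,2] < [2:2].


21 collections generate NE(X_Σ); each relation:

  P={3,12}:  v_{3} + v_{12} = 0 ; sig = [2:]
  P={7,11}:  v_{7} + v_{11} = 0 ; sig = [2:]
  P={2,5}:  v_{2} + v_{5} = v_{3} ; sig = [2:1]
  P={6,8}:  v_{6} + v_{8} = v_{1} ; sig = [2:1]
  P={1,9}:  v_{1} + v_{9} = v_{3} + v_{11} ; sig = [2:1,1]
  P={2,12}:  v_{2} + v_{12} = v_{8} + v_{9} + v_{10} ; sig = [2:1,1,1]
  P={4,12}:  v_{4} + v_{12} = v_{2} + v_{8} + v_{10} ; sig = [2:1,1,1]
  P={6,7}:  v_{6} + v_{7} = v_{3} + v_{5} + v_{10} ; sig = [2:1,1,1]
  P={6,12}:  v_{6} + v_{12} = v_{5} + v_{10} + v_{11} ; sig = [2:1,1,1]
  P={1,7}:  v_{1} + v_{7} = v_{3} + v_{5} + v_{8} + v_{10} ; sig = [2:1,1,1,1]
  P={1,12}:  v_{1} + v_{12} = v_{5} + v_{8} + v_{10} + v_{11} ; sig = [2:1,1,1,1]
  P={1,2}:  v_{1} + v_{2} = 2·v_{3} + v_{8} + v_{10} + v_{11} ; sig = [2:1,1,1,2]
  P={2,6}:  v_{2} + v_{6} = 2·v_{3} + v_{10} + v_{11} ; sig = [2:1,1,2]
  P={4,5}:  v_{4} + v_{5} = 2·v_{3} + v_{8} + v_{10} ; sig = [2:1,1,2]
  P={4,6}:  v_{4} + v_{6} = 3·v_{3} + v_{8} + 2·v_{10} + v_{11} ; sig = [2:1,1,2,3]
  P={1,4}:  v_{1} + v_{4} = 3·v_{3} + 2·v_{8} + 2·v_{10} + v_{11} ; sig = [2:1,2,2,3]
  P={4,9}:  v_{4} + v_{9} = 2·v_{2} ; sig = [2:2]
  P={5,8,9,10}:  v_{5} + v_{8} + v_{9} + v_{10} = 0 ; sig = [4:]
  P={2,3,8,10}:  v_{2} + v_{3} + v_{8} + v_{10} = v_{4} ; sig = [4:1]
  P={3,5,10,11}:  v_{3} + v_{5} + v_{10} + v_{11} = v_{6} ; sig = [4:1]
  P={3,8,9,10}:  v_{3} + v_{8} + v_{9} + v_{10} = v_{2} ; sig = [4:1]

Sorted signature multiset PRS(X):
{ [2:] ×2,  [2:1] ×2,  [2:1,1],  [2:1,1,1] ×4,  [2:1,1,1,1] ×2,  [2:1,1,1,2],  [2:1,1,2] ×2,  [2:1,1,2,3],  [2:1,2,2,3],  [2:2],  [4:],  [4:1] ×3 }


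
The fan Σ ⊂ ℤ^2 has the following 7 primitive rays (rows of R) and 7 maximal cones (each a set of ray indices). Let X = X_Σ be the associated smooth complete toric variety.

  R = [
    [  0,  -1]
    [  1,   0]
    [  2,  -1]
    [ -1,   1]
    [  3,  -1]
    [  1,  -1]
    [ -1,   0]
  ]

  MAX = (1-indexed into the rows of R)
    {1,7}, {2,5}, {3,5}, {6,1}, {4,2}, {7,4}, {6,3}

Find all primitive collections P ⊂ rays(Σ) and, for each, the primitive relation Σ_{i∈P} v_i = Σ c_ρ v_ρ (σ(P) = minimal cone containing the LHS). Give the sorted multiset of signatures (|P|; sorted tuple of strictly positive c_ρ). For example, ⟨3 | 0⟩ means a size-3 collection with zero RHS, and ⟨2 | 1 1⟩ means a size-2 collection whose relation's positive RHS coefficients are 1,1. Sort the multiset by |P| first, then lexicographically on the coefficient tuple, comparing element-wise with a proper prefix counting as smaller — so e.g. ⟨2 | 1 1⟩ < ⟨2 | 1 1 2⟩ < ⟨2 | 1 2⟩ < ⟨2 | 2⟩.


Δ(Σ) — 7 vertices, 14 min non-faces:

  • {2,7}:  v_{2} + v_{7} = 0  ⟹  sig = ⟨2 | 0⟩
  • {4,6}:  v_{4} + v_{6} = 0  ⟹  sig = ⟨2 | 0⟩
  • {1,2}:  v_{1} + v_{2} = v_{6}  ⟹  sig = ⟨2 | 1⟩
  • {1,4}:  v_{1} + v_{4} = v_{7}  ⟹  sig = ⟨2 | 1⟩
  • {2,3}:  v_{2} + v_{3} = v_{5}  ⟹  sig = ⟨2 | 1⟩
  • {2,6}:  v_{2} + v_{6} = v_{3}  ⟹  sig = ⟨2 | 1⟩
  • {3,4}:  v_{3} + v_{4} = v_{2}  ⟹  sig = ⟨2 | 1⟩
  • {3,7}:  v_{3} + v_{7} = v_{6}  ⟹  sig = ⟨2 | 1⟩
  • {5,7}:  v_{5} + v_{7} = v_{3}  ⟹  sig = ⟨2 | 1⟩
  • {6,7}:  v_{6} + v_{7} = v_{1}  ⟹  sig = ⟨2 | 1⟩
  • {1,5}:  v_{1} + v_{5} = v_{3} + v_{6}  ⟹  sig = ⟨2 | 1 1⟩
  • {1,3}:  v_{1} + v_{3} = 2·v_{6}  ⟹  sig = ⟨2 | 2⟩
  • {4,5}:  v_{4} + v_{5} = 2·v_{2}  ⟹  sig = ⟨2 | 2⟩
  • {5,6}:  v_{5} + v_{6} = 2·v_{3}  ⟹  sig = ⟨2 | 2⟩

Sorted signature multiset PRS(X):
{ ⟨2 | 0⟩ ×2,  ⟨2 | 1⟩ ×8,  ⟨2 | 1 1⟩,  ⟨2 | 2⟩ ×3 }


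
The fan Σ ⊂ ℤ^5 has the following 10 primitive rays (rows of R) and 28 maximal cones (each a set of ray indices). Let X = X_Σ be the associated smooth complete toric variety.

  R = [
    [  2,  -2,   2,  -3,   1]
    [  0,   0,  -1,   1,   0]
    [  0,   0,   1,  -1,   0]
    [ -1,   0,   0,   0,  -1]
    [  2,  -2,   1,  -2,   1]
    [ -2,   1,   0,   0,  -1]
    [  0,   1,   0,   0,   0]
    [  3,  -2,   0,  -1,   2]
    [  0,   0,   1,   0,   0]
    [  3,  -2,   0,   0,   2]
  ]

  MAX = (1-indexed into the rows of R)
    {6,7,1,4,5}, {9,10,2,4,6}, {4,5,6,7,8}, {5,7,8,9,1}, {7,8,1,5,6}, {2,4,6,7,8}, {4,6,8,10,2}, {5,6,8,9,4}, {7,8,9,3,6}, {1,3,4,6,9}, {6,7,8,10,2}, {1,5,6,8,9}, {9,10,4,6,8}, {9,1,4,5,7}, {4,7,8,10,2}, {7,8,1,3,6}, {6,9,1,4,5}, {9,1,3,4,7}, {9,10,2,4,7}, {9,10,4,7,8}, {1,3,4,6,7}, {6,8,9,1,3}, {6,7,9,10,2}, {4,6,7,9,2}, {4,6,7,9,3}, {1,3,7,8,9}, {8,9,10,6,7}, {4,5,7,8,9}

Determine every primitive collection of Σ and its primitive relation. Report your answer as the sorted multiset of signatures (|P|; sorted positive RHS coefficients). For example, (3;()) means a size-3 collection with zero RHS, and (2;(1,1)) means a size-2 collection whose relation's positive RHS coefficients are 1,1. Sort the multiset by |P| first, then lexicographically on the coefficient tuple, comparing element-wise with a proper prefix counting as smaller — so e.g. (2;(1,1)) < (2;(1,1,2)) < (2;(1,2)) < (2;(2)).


Σ has 14 primitive collections:

  {2,3}:  v_{2} + v_{3} = 0  ⟹  sig = (2;())
  {1,2}:  v_{1} + v_{2} = v_{5}  ⟹  sig = (2;(1))
  {3,5}:  v_{3} + v_{5} = v_{1}  ⟹  sig = (2;(1))
  {2,5}:  v_{2} + v_{5} = v_{4} + v_{8}  ⟹  sig = (2;(1,1))
  {3,10}:  v_{3} + v_{10} = v_{8} + v_{9}  ⟹  sig = (2;(1,1))
  {1,10}:  v_{1} + v_{10} = v_{5} + v_{8} + v_{9}  ⟹  sig = (2;(1,1,1))
  {5,10}:  v_{5} + v_{10} = v_{4} + 2·v_{8} + v_{9}  ⟹  sig = (2;(1,1,2))
  {2,8,9}:  v_{2} + v_{8} + v_{9} = v_{10}  ⟹  sig = (3;(1))
  {3,4,8}:  v_{3} + v_{4} + v_{8} = v_{5}  ⟹  sig = (3;(1))
  {1,4,8}:  v_{1} + v_{4} + v_{8} = 2·v_{5}  ⟹  sig = (3;(2))
  {4,6,7,10}:  v_{4} + v_{6} + v_{7} + v_{10} = 0  ⟹  sig = (4;())
  {5,6,7,9}:  v_{5} + v_{6} + v_{7} + v_{9} = 2·v_{3}  ⟹  sig = (4;(2))
  {1,6,7,9}:  v_{1} + v_{6} + v_{7} + v_{9} = 3·v_{3}  ⟹  sig = (4;(3))
  {4,6,7,8,9}:  v_{4} + v_{6} + v_{7} + v_{8} + v_{9} = v_{3}  ⟹  sig = (5;(1))

Signatures (|P|; sorted positive RHS coefficients), sorted:
{ (2;()),  (2;(1)) ×2,  (2;(1,1)) ×2,  (2;(1,1,1)),  (2;(1,1,2)),  (3;(1)) ×2,  (3;(2)),  (4;()),  (4;(2)),  (4;(3)),  (5;(1)) }


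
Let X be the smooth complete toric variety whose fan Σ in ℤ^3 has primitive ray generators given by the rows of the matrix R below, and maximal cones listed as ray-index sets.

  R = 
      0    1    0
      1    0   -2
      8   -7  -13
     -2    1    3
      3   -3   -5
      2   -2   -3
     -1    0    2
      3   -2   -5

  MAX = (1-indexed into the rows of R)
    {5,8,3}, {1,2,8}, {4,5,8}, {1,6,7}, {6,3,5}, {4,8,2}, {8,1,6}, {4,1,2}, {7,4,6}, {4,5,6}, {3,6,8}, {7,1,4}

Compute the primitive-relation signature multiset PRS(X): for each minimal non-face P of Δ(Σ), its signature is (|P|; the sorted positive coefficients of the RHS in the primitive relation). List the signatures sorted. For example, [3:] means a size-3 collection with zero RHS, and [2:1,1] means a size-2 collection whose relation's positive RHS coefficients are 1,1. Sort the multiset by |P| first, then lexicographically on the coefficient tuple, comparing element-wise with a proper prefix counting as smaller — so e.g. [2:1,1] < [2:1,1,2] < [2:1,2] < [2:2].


Primitive collections (14):

  P = {2,7}:  v_{2} + v_{7} = 0 — sig = [2:]
  P = {1,5}:  v_{1} + v_{5} = v_{8} — sig = [2:1]
  P = {2,6}:  v_{2} + v_{6} = v_{8} — sig = [2:1]
  P = {7,8}:  v_{7} + v_{8} = v_{6} — sig = [2:1]
  P = {1,3}:  v_{1} + v_{3} = v_{6} + 2·v_{8} — sig = [2:1,2]
  P = {2,3}:  v_{2} + v_{3} = v_{5} + 2·v_{8} — sig = [2:1,2]
  P = {2,5}:  v_{2} + v_{5} = v_{4} + 2·v_{8} — sig = [2:1,2]
  P = {3,7}:  v_{3} + v_{7} = v_{5} + 2·v_{6} — sig = [2:1,2]
  P = {5,7}:  v_{5} + v_{7} = v_{4} + 2·v_{6} — sig = [2:1,2]
  P = {3,4}:  v_{3} + v_{4} = 2·v_{5} — sig = [2:2]
  P = {1,4,6}:  v_{1} + v_{4} + v_{6} = 0 — sig = [3:]
  P = {1,4,8}:  v_{1} + v_{4} + v_{8} = v_{2} — sig = [3:1]
  P = {4,6,8}:  v_{4} + v_{6} + v_{8} = v_{5} — sig = [3:1]
  P = {5,6,8}:  v_{5} + v_{6} + v_{8} = v_{3} — sig = [3:1]

Signatures (|P|; sorted positive RHS coefficients), sorted:
{ [2:],  [2:1] ×3,  [2:1,2] ×5,  [2:2],  [3:],  [3:1] ×3 }


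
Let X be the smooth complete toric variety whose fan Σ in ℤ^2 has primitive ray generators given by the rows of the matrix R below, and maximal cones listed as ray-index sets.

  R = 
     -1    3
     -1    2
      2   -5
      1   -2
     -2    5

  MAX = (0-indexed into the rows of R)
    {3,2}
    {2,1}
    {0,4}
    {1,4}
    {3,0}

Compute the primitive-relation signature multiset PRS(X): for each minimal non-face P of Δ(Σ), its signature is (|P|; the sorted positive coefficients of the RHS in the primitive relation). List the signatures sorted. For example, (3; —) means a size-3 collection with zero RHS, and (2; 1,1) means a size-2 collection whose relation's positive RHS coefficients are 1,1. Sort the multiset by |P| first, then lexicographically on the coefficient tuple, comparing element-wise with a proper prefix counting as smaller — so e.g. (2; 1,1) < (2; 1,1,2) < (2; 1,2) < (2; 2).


|primitive collections| = 5. Relations:

  {1,3}:  v_{1} + v_{3} = 0  →  sig = (2; —)
  {2,4}:  v_{2} + v_{4} = 0  →  sig = (2; —)
  {0,1}:  v_{0} + v_{1} = v_{4}  →  sig = (2; 1)
  {0,2}:  v_{0} + v_{2} = v_{3}  →  sig = (2; 1)
  {3,4}:  v_{3} + v_{4} = v_{0}  →  sig = (2; 1)

Sorted signature multiset PRS(X):
    (2; —)
    (2; —)
    (2; 1)
    (2; 1)
    (2; 1)


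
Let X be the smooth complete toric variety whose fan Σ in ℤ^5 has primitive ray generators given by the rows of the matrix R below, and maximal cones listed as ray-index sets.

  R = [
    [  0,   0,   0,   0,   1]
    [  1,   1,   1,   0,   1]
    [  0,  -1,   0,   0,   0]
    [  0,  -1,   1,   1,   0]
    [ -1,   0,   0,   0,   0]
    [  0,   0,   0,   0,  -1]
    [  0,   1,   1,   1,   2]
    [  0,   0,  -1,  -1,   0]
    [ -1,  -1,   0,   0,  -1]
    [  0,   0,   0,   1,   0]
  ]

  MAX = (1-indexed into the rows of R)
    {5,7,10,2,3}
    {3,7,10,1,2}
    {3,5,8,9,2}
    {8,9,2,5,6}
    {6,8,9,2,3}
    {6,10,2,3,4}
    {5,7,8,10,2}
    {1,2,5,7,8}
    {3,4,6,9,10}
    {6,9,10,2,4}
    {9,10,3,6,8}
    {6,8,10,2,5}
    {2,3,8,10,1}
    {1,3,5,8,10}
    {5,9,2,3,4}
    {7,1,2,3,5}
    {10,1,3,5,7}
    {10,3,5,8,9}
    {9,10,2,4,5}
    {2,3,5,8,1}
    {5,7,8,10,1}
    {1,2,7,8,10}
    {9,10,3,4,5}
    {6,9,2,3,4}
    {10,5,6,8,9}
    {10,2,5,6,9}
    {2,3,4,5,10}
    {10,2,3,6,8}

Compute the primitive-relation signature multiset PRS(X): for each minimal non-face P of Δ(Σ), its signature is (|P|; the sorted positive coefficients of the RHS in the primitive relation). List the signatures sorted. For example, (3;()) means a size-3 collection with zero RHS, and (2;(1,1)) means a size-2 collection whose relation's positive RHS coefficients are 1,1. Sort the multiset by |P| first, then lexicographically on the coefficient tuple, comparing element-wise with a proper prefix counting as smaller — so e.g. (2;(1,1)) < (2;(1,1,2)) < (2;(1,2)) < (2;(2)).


Primitive collections (14):

  P={1,6}:  v_{1} + v_{6} = 0 — sig = (2;())
  P={4,8}:  v_{4} + v_{8} = v_{3} — sig = (2;(1))
  P={1,9}:  v_{1} + v_{9} = v_{3} + v_{5} — sig = (2;(1,1))
  P={6,7}:  v_{6} + v_{7} = v_{2} + v_{5} + v_{10} — sig = (2;(1,1,1))
  P={1,4}:  v_{1} + v_{4} = v_{2} + 2·v_{3} + v_{5} + v_{10} — sig = (2;(1,1,1,2))
  P={7,9}:  v_{7} + v_{9} = v_{2} + v_{3} + 2·v_{5} + v_{10} — sig = (2;(1,1,1,2))
  P={4,7}:  v_{4} + v_{7} = 2·v_{2} + 2·v_{3} + 2·v_{5} + 2·v_{10} — sig = (2;(2,2,2,2))
  P={3,5,6}:  v_{3} + v_{5} + v_{6} = v_{9} — sig = (3;(1))
  P={4,5,6}:  v_{4} + v_{5} + v_{6} = v_{2} + 2·v_{9} + v_{10} — sig = (3;(1,1,2))
  P={3,7,8}:  v_{3} + v_{7} + v_{8} = 2·v_{1} — sig = (3;(2))
  P={2,8,9,10}:  v_{2} + v_{8} + v_{9} + v_{10} = 0 — sig = (4;())
  P={1,2,5,10}:  v_{1} + v_{2} + v_{5} + v_{10} = v_{7} — sig = (4;(1))
  P={2,3,9,10}:  v_{2} + v_{3} + v_{9} + v_{10} = v_{4} — sig = (4;(1))
  P={2,3,5,8,10}:  v_{2} + v_{3} + v_{5} + v_{8} + v_{10} = v_{1} — sig = (5;(1))

Sorted signature multiset PRS(X):
    (2;())
    (2;(1))
    (2;(1,1))
    (2;(1,1,1))
    (2;(1,1,1,2))
    (2;(1,1,1,2))
    (2;(2,2,2,2))
    (3;(1))
    (3;(1,1,2))
    (3;(2))
    (4;())
    (4;(1))
    (4;(1))
    (5;(1))


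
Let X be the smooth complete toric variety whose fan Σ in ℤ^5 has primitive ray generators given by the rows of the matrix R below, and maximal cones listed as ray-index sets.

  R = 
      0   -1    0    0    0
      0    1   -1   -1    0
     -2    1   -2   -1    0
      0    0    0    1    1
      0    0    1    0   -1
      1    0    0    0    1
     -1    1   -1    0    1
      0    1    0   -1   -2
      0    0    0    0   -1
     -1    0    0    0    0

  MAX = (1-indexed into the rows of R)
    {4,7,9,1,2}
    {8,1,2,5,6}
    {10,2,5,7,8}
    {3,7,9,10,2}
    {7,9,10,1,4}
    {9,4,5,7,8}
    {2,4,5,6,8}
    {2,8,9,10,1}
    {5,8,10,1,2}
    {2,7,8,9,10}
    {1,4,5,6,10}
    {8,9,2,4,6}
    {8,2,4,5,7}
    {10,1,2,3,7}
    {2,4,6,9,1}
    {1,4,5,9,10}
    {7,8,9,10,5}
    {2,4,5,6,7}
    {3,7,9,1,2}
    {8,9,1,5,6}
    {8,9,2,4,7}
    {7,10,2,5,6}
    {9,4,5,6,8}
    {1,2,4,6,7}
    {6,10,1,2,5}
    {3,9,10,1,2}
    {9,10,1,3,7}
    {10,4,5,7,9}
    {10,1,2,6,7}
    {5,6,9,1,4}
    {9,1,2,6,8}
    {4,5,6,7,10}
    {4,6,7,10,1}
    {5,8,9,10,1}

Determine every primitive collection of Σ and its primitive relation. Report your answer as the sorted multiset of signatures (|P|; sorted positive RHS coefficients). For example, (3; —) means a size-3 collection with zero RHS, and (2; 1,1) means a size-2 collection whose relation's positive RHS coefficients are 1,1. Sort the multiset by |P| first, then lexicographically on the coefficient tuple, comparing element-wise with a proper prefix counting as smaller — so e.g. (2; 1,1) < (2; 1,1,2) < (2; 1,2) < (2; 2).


16 minimal non-faces of Δ(Σ) (on 10 rays):

  • {3,6}:  v_{3} + v_{6} = v_{1} + v_{2} + v_{7} — sig = (2; 1,1,1)
  • {3,4}:  v_{3} + v_{4} = v_{1} + 2·v_{7} + v_{9} — sig = (2; 1,1,2)
  • {3,5}:  v_{3} + v_{5} = v_{2} + v_{9} + 2·v_{10} — sig = (2; 1,1,2)
  • {3,8}:  v_{3} + v_{8} = 2·v_{2} + 2·v_{9} + 2·v_{10} — sig = (2; 2,2,2)
  • {6,9,10}:  v_{6} + v_{9} + v_{10} = 0 — sig = (3; —)
  • {1,4,8}:  v_{1} + v_{4} + v_{8} = v_{9} — sig = (3; 1)
  • {1,5,7}:  v_{1} + v_{5} + v_{7} = v_{10} — sig = (3; 1)
  • {2,4,10}:  v_{2} + v_{4} + v_{10} = v_{7} — sig = (3; 1)
  • {2,5,9}:  v_{2} + v_{5} + v_{9} = v_{8} — sig = (3; 1)
  • {6,7,9}:  v_{6} + v_{7} + v_{9} = v_{2} + v_{4} — sig = (3; 1,1)
  • {6,8,10}:  v_{6} + v_{8} + v_{10} = v_{2} + v_{5} — sig = (3; 1,1)
  • {1,7,8}:  v_{1} + v_{7} + v_{8} = v_{2} + v_{9} + v_{10} — sig = (3; 1,1,1)
  • {4,8,10}:  v_{4} + v_{8} + v_{10} = v_{5} + v_{7} + v_{9} — sig = (3; 1,1,1)
  • {6,7,8}:  v_{6} + v_{7} + v_{8} = 2·v_{2} + v_{4} + v_{5} — sig = (3; 1,1,2)
  • {1,2,4,5}:  v_{1} + v_{2} + v_{4} + v_{5} = 0 — sig = (4; —)
  • {1,2,7,9,10}:  v_{1} + v_{2} + v_{7} + v_{9} + v_{10} = v_{3} — sig = (5; 1)

so the primitive-relation signature multiset is
[(2; 1,1,1), (2; 1,1,2), (2; 1,1,2), (2; 2,2,2), (3; —), (3; 1), (3; 1), (3; 1), (3; 1), (3; 1,1), (3; 1,1), (3; 1,1,1), (3; 1,1,1), (3; 1,1,2), (4; —), (5; 1)]
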